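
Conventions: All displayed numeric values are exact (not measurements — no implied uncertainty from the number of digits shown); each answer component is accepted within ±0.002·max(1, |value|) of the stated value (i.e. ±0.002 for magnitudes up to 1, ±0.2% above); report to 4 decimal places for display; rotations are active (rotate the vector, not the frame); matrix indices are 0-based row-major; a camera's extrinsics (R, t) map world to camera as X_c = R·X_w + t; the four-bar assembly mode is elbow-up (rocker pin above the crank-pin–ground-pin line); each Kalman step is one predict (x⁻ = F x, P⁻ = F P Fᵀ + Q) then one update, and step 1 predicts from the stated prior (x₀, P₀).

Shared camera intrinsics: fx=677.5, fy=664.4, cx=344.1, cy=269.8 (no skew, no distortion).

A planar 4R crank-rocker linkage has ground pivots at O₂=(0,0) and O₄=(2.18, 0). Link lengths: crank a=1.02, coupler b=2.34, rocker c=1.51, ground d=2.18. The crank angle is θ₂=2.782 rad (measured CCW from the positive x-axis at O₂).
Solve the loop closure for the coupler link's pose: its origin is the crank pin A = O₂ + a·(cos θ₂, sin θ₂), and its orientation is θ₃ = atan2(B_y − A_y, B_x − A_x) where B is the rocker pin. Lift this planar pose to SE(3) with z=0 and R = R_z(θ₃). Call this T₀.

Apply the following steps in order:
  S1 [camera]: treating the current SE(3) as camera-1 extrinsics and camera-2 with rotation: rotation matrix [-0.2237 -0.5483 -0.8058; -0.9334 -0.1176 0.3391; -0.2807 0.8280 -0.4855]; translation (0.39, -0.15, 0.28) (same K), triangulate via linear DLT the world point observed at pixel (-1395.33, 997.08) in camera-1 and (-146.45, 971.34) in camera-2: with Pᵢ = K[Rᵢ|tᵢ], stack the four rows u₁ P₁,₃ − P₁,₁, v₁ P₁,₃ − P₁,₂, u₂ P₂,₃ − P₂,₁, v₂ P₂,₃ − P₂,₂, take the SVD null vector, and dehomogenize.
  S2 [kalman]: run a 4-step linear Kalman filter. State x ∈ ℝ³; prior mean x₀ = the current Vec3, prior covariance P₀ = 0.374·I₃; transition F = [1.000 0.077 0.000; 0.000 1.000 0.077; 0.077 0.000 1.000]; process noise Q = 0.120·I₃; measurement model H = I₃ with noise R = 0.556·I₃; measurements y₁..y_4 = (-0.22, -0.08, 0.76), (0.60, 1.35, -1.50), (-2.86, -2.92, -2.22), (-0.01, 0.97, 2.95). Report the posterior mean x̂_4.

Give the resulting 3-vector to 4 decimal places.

result = (-0.7609, 0.0766, 0.4502)

source (fourbar_fk): coupler pose = R=[0.9366 -0.3505 0.0000; 0.3505 0.9366 0.0000; 0.0000 0.0000 1.0000], t=(-0.9548, 0.3589, 0.0000)
after S1 (triangulate): (-1.6063, 1.5914, 1.1751)
after S2 (kf_track): (-0.7609, 0.0766, 0.4502)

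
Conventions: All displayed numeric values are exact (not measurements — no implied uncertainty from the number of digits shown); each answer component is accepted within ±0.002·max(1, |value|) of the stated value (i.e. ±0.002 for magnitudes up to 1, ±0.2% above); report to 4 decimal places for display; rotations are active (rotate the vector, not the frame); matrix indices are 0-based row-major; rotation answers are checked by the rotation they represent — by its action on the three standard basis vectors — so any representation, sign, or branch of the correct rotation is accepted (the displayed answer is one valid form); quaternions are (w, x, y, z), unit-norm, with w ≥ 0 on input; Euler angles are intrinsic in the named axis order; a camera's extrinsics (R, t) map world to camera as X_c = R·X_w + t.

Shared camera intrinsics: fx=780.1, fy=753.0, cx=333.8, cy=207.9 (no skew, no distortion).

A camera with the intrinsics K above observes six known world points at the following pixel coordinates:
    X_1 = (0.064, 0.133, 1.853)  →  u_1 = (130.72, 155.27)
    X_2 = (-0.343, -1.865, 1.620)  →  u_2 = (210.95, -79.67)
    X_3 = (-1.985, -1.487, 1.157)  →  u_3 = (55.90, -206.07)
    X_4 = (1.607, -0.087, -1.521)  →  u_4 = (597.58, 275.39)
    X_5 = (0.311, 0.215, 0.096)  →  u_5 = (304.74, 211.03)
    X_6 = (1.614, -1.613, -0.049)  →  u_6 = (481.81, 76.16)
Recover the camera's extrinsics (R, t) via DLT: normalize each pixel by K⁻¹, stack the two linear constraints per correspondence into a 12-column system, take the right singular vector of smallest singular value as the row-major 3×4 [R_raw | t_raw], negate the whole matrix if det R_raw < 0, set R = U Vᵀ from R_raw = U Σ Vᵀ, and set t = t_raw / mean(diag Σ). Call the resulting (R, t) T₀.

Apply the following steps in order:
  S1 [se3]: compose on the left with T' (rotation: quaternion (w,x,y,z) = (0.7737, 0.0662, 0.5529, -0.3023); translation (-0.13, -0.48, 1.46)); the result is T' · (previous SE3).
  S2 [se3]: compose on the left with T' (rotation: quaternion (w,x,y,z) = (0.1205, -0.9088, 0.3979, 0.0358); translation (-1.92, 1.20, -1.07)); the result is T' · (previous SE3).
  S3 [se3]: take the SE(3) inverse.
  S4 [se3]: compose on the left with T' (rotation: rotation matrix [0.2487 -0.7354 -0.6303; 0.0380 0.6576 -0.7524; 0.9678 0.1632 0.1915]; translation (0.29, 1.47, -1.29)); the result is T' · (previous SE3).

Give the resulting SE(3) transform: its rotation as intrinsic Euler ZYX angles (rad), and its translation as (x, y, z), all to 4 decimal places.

source (pnp_recover): camera pose = R=[0.5401 -0.3539 -0.7636; 0.3593 0.9174 -0.1710; 0.7611 -0.1820 0.6226], t=(-0.2201, -0.2701, 5.1500)
after S1 (compose_se3): R=[0.9262 0.2750 0.2580; -0.2549 0.9608 -0.1089; -0.2778 0.0351 0.9600], t=(3.8783, -2.8605, 3.6761)
after S2 (compose_se3): R=[0.8086 -0.5148 0.2849; -0.5638 -0.8165 0.1245; 0.1686 -0.2613 -0.9504], t=(2.9270, 1.2102, -4.7092)
after S3 (invert_se3): R=[0.8086 -0.5638 0.1686; -0.5148 -0.8165 -0.2613; 0.2849 0.1245 -0.9504], t=(-0.8906, 1.2646, -5.4604)
after S4 (compose_se3): R=[0.4001 0.3818 0.8331; -0.5222 -0.6520 0.5496; 0.7531 -0.6550 -0.0615], t=(2.5801, 6.3761, -2.9913)

rotation (euler_zyx) = (-0.9170, -0.8528, -1.6644), translation = (2.5801, 6.3761, -2.9913)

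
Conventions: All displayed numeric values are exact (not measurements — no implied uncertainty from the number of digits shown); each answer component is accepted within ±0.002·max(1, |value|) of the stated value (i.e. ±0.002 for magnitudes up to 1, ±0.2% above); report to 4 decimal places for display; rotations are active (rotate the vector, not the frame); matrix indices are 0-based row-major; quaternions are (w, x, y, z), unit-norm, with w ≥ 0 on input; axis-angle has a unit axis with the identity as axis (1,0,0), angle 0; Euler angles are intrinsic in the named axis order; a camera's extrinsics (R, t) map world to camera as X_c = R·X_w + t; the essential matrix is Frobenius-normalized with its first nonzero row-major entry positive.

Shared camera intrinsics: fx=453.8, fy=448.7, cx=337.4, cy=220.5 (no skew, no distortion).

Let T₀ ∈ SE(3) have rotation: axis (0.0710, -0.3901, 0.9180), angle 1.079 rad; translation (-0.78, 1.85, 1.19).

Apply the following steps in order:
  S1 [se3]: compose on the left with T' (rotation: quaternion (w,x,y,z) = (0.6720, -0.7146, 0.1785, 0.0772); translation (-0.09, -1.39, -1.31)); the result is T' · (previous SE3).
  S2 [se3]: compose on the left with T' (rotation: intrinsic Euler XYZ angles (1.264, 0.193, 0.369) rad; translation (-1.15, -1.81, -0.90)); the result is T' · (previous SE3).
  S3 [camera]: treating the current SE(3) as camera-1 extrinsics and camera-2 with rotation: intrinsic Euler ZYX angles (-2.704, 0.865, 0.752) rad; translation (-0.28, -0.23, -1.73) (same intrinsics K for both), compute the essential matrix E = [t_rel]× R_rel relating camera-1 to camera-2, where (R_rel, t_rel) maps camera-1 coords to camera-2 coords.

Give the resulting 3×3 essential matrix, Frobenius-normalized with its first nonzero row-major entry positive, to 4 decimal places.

after S1 (compose_se3): R=[0.2028 -0.9762 -0.0770; 0.2755 -0.0185 0.9611; -0.9397 -0.2162 0.2652], t=(-1.3207, -0.1577, -2.8636)
after S2 (compose_se3): R=[-0.0921 -0.9285 -0.3598; 0.9953 -0.0746 -0.0622; 0.0310 -0.3639 0.9309], t=(-2.8524, 0.4661, -2.2750)
after S3 (essential): [0.0306 0.5744 -0.4094; 0.2088 -0.1694 -0.2790; 0.3173 -0.3187 -0.3863]

matrix = [0.0306 0.5744 -0.4094; 0.2088 -0.1694 -0.2790; 0.3173 -0.3187 -0.3863]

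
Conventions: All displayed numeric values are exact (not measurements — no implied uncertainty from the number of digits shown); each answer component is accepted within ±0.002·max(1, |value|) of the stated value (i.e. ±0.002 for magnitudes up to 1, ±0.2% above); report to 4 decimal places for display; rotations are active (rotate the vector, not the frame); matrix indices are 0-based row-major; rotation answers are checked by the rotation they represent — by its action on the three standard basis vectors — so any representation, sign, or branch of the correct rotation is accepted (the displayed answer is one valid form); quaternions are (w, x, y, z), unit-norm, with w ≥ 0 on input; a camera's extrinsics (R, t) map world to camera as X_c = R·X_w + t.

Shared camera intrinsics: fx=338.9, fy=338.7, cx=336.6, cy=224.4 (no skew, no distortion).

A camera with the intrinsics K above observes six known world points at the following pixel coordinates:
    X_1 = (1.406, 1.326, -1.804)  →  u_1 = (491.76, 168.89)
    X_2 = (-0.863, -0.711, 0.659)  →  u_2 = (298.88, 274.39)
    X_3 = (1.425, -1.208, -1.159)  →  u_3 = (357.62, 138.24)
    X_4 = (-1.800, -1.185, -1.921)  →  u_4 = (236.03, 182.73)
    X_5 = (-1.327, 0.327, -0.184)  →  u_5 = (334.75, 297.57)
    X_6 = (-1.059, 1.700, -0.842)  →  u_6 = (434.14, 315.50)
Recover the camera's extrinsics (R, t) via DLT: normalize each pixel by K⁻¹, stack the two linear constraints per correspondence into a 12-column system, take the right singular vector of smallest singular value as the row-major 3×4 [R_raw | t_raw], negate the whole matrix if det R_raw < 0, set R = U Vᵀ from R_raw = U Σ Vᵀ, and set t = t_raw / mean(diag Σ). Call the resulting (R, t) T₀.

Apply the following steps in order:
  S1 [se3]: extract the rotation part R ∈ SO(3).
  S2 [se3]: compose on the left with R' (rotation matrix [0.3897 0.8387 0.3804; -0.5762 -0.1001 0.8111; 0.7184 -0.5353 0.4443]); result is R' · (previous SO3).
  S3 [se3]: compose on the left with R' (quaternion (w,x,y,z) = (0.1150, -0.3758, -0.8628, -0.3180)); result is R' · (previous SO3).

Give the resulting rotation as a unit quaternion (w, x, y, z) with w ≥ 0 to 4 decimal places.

rotation (quat) = (0.7094, -0.3132, 0.1814, 0.6048)

source (pnp_recover): camera pose = R=[0.5661 0.8114 -0.1455; -0.5355 0.4962 0.6835; 0.6267 -0.3090 0.7154], t=(0.4300, 0.4100, 6.4199)
after S1 (rot_of_se3): [0.5661 0.8114 -0.1455; -0.5355 0.4962 0.6835; 0.6267 -0.3090 0.7154]
after S2 (compose_so3): [0.0099 0.6148 0.7886; 0.2357 -0.7679 0.5956; 0.9718 0.1800 -0.1525]
after S3 (compose_so3): [0.2027 -0.9717 -0.1214; 0.7444 0.0723 0.6638; -0.6362 -0.2249 0.7380]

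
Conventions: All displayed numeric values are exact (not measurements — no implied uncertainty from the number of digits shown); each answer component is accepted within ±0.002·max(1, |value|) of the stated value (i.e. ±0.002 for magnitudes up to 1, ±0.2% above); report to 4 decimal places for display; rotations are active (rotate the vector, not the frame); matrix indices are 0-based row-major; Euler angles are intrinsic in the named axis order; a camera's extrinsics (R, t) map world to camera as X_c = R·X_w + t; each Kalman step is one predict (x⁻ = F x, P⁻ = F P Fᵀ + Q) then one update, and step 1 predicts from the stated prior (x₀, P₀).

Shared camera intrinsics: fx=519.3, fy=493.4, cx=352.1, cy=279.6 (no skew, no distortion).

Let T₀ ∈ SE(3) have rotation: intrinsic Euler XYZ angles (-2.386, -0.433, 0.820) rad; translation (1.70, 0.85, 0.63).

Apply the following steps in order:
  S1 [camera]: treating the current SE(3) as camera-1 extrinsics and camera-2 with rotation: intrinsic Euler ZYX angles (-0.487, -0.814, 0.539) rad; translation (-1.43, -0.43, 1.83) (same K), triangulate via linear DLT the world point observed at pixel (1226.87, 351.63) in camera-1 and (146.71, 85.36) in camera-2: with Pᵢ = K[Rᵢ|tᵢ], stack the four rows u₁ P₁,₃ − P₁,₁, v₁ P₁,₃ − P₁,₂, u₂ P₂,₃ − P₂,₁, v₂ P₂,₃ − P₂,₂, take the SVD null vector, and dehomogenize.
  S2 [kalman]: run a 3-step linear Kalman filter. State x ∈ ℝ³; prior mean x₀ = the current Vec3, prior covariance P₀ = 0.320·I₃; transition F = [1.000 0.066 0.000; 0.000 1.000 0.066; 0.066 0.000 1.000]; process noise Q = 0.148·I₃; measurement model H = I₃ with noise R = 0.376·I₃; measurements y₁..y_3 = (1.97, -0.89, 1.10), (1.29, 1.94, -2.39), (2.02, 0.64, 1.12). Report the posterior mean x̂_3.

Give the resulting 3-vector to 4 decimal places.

after S1 (triangulate): (0.0820, -0.1892, -1.2046)
after S2 (kf_track): (1.6304, 0.6326, 0.0219)

result = (1.6304, 0.6326, 0.0219)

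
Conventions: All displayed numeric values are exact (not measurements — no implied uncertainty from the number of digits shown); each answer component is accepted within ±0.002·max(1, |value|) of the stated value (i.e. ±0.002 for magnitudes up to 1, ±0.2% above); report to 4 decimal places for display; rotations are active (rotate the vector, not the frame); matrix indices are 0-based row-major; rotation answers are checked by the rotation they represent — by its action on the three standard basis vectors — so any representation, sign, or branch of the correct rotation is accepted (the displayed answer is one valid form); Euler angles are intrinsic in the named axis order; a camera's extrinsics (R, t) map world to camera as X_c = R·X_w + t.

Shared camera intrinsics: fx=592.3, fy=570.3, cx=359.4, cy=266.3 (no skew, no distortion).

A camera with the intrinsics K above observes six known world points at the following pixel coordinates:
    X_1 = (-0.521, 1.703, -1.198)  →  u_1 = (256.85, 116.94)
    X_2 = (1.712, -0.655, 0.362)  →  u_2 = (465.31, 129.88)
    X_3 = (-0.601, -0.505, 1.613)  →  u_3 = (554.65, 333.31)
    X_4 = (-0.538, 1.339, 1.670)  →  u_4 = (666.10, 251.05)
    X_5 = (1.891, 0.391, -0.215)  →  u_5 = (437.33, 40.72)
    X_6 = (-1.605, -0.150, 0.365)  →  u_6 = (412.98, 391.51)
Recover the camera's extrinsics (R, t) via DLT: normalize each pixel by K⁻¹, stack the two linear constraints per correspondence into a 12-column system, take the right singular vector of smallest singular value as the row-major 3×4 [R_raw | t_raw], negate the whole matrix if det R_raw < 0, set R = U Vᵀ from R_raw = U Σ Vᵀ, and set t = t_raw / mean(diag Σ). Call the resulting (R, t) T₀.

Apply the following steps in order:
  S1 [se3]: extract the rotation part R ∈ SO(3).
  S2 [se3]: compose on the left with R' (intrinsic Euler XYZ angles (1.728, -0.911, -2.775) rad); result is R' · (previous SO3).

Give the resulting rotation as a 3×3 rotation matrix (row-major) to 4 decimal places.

rotation (matrix) = ((-0.6524, 0.5912, -0.4742), (0.0633, 0.6660, 0.7433), (0.7552, 0.4549, -0.4719))

source (pnp_recover): camera pose = R=[0.2428 0.0758 0.9671; -0.8816 -0.3987 0.2526; 0.4047 -0.9140 -0.0300], t=(0.5000, -0.4700, 5.5199)
after S1 (rot_of_se3): [0.2428 0.0758 0.9671; -0.8816 -0.3987 0.2526; 0.4047 -0.9140 -0.0300]
after S2 (compose_so3): [-0.6524 0.5912 -0.4742; 0.0633 0.6660 0.7433; 0.7552 0.4549 -0.4719]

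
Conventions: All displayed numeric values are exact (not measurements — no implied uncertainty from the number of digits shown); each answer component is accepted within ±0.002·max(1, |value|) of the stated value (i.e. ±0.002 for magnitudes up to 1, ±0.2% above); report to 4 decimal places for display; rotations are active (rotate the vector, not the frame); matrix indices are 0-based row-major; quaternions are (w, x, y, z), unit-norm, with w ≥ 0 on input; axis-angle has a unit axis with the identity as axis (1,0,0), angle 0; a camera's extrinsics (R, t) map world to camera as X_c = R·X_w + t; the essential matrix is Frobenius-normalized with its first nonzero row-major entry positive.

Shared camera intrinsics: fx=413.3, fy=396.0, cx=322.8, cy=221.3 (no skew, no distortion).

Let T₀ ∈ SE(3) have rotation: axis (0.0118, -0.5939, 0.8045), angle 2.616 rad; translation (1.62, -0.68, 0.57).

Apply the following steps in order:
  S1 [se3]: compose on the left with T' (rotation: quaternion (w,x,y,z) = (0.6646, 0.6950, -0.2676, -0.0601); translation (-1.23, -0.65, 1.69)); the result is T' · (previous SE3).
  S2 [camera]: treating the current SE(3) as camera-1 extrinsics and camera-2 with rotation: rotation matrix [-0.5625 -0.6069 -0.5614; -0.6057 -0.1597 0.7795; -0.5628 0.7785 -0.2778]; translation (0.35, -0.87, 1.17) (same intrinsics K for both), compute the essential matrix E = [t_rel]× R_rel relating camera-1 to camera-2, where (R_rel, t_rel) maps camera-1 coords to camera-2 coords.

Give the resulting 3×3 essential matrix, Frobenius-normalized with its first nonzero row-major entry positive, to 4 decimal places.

after S1 (compose_se3): R=[-0.9874 0.0954 -0.1263; 0.1198 0.9720 -0.2022; 0.1034 -0.2148 -0.9712], t=(0.0945, -1.9084, 1.4185)
after S2 (essential): [0.3661 -0.1298 -0.4513; -0.5843 0.0320 -0.3761; 0.1128 -0.0781 -0.3778]

matrix = [0.3661 -0.1298 -0.4513; -0.5843 0.0320 -0.3761; 0.1128 -0.0781 -0.3778]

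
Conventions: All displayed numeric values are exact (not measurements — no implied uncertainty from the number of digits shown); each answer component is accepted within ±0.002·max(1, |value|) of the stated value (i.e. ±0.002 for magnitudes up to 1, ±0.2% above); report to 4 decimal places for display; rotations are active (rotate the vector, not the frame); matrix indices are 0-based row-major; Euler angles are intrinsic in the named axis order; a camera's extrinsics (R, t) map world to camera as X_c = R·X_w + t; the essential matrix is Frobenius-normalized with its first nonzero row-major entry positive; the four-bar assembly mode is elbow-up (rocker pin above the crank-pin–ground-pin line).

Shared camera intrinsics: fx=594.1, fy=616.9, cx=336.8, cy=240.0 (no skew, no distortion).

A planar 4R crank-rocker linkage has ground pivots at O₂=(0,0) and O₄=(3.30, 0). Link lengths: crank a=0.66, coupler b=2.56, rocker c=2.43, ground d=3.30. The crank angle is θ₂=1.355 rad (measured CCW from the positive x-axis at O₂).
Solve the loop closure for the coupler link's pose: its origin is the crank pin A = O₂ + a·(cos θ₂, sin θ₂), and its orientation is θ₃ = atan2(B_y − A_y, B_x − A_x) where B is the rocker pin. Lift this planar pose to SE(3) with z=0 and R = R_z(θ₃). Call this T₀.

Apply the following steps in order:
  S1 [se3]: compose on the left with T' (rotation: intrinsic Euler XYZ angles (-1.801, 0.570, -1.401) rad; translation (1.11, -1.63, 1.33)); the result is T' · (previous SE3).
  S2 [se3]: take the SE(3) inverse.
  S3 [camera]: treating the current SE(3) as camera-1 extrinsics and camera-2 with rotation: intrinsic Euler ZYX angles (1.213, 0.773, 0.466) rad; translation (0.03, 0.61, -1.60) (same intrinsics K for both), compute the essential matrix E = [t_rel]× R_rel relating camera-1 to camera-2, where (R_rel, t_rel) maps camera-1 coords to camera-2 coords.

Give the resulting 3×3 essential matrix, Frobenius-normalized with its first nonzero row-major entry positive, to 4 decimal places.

source (fourbar_fk): coupler pose = R=[0.8041 -0.5945 0.0000; 0.5945 0.8041 0.0000; 0.0000 0.0000 1.0000], t=(0.1413, 0.6447, 0.0000)
after S1 (compose_se3): R=[0.6077 0.5826 0.5396; -0.2213 -0.5283 0.8197; 0.7627 -0.6176 -0.1921], t=(1.6651, -1.9695, 1.4407)
after S2 (invert_se3): R=[0.6077 -0.2213 0.7627; 0.5826 -0.5283 -0.6176; 0.5396 0.8197 -0.1921], t=(-2.5466, -1.1209, 0.9926)
after S3 (essential): [0.2664 -0.2882 0.2990; -0.3546 0.4317 0.3807; 0.1372 -0.1261 0.5146]

matrix = [0.2664 -0.2882 0.2990; -0.3546 0.4317 0.3807; 0.1372 -0.1261 0.5146]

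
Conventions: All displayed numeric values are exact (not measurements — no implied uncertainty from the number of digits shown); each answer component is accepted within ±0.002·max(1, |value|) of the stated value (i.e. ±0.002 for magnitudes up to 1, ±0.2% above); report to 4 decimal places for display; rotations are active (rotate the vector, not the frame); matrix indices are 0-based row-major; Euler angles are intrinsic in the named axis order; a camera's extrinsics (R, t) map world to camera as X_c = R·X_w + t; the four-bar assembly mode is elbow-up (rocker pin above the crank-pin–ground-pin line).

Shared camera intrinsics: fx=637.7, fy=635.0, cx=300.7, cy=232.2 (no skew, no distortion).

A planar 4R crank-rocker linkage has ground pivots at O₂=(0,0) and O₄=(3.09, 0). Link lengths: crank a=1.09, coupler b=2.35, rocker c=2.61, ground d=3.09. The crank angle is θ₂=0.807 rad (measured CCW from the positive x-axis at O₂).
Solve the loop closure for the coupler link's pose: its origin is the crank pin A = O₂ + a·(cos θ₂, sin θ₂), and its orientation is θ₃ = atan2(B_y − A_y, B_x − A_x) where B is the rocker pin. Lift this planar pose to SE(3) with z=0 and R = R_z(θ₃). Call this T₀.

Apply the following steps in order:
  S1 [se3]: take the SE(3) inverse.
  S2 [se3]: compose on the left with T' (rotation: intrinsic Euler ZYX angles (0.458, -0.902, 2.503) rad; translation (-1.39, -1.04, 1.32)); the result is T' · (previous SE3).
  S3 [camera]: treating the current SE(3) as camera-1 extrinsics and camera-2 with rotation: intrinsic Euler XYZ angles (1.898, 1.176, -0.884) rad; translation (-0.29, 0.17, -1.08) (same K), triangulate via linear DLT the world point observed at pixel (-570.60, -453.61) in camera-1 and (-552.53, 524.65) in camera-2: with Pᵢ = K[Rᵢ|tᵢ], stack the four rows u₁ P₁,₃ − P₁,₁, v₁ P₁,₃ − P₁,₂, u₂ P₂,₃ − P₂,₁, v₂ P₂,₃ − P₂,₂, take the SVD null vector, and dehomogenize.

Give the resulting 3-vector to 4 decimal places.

source (fourbar_fk): coupler pose = R=[0.6824 -0.7310 0.0000; 0.7310 0.6824 0.0000; 0.0000 0.0000 1.0000], t=(0.7539, 0.7872, 0.0000)
after S1 (invert_se3): R=[0.6824 0.7310 0.0000; -0.7310 0.6824 -0.0000; 0.0000 0.0000 1.0000], t=(-1.0899, 0.0140, 0.0000)
after S2 (compose_se3): R=[0.4266 0.3626 0.8286; 0.8647 -0.4321 -0.2561; 0.2652 0.8257 -0.4979], t=(-1.9970, -1.3517, 0.4700)
after S3 (triangulate): (-1.3705, 1.8321, -1.9898)

result = (-1.3705, 1.8321, -1.9898)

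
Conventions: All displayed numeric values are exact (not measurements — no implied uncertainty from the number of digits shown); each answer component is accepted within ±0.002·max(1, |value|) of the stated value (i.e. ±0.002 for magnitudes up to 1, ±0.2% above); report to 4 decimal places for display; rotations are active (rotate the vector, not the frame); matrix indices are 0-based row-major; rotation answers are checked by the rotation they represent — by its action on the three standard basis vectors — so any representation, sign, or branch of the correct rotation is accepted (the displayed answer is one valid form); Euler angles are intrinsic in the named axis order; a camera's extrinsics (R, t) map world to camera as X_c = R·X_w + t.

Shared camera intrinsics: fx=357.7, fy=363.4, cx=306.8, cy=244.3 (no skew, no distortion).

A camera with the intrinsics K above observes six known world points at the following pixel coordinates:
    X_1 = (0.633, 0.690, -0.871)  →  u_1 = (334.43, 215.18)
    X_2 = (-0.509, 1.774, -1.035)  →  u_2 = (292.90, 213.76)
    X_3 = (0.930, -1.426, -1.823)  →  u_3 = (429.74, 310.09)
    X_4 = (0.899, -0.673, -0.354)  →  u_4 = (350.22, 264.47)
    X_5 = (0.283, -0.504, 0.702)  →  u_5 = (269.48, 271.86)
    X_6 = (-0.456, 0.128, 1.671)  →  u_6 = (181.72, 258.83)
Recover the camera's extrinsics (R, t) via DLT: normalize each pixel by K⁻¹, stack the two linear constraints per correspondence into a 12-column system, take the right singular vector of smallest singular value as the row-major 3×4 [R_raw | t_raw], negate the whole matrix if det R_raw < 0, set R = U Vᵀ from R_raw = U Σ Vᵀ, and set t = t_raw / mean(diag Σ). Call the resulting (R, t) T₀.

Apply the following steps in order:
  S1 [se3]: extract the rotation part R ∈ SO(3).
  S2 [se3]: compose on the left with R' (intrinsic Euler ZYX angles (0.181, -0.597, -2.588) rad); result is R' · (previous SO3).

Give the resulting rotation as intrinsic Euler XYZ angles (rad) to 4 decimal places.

rotation (euler_xyz) = (1.4252, -1.1767, 1.6456)

source (pnp_recover): camera pose = R=[0.5574 -0.2942 -0.7764; -0.6042 -0.7850 -0.1364; -0.5694 0.5451 -0.6153], t=(-0.3099, 0.2700, 6.1301)
after S1 (rot_of_se3): [0.5574 -0.2942 -0.7764; -0.6042 -0.7850 -0.1364; -0.5694 0.5451 -0.6153]
after S2 (compose_so3): [-0.0287 -0.3829 -0.9233; 0.2130 0.9002 -0.3799; 0.9766 -0.2075 0.0557]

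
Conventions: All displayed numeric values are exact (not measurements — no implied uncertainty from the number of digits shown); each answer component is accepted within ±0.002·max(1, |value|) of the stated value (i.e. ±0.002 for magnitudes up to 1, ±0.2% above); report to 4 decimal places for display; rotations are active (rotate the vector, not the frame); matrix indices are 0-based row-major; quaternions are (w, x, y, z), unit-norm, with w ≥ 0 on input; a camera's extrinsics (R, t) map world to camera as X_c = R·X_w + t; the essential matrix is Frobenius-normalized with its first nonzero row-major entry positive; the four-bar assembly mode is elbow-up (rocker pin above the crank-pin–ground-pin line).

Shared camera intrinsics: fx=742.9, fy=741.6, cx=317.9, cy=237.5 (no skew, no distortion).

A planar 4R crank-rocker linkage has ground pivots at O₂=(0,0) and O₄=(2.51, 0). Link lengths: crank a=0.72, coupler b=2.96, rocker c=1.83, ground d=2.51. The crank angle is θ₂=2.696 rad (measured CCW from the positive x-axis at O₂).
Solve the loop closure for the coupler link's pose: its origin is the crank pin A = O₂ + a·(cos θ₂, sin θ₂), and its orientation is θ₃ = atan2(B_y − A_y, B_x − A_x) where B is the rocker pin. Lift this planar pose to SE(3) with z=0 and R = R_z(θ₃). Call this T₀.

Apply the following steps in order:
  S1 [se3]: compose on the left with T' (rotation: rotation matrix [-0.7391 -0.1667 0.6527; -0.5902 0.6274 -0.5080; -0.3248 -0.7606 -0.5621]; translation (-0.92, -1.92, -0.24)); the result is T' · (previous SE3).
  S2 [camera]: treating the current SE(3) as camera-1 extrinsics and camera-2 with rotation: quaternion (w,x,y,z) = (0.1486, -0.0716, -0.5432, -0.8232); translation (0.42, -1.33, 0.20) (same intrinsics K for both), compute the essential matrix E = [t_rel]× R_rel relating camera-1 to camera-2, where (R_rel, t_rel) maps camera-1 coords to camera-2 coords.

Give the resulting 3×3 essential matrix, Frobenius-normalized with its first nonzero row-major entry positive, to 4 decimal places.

matrix = [0.2525 0.1136 -0.5031; -0.0380 0.0988 -0.4413; -0.6594 0.0355 -0.1678]

source (fourbar_fk): coupler pose = R=[0.8757 -0.4829 0.0000; 0.4829 0.8757 0.0000; 0.0000 0.0000 1.0000], t=(-0.6497, 0.3103, 0.0000)
after S1 (compose_se3): R=[-0.7277 0.2109 0.6527; -0.2138 0.8344 -0.5080; -0.6517 -0.5092 -0.5621], t=(-0.4916, -1.3419, -0.2650)
after S2 (essential): [0.2525 0.1136 -0.5031; -0.0380 0.0988 -0.4413; -0.6594 0.0355 -0.1678]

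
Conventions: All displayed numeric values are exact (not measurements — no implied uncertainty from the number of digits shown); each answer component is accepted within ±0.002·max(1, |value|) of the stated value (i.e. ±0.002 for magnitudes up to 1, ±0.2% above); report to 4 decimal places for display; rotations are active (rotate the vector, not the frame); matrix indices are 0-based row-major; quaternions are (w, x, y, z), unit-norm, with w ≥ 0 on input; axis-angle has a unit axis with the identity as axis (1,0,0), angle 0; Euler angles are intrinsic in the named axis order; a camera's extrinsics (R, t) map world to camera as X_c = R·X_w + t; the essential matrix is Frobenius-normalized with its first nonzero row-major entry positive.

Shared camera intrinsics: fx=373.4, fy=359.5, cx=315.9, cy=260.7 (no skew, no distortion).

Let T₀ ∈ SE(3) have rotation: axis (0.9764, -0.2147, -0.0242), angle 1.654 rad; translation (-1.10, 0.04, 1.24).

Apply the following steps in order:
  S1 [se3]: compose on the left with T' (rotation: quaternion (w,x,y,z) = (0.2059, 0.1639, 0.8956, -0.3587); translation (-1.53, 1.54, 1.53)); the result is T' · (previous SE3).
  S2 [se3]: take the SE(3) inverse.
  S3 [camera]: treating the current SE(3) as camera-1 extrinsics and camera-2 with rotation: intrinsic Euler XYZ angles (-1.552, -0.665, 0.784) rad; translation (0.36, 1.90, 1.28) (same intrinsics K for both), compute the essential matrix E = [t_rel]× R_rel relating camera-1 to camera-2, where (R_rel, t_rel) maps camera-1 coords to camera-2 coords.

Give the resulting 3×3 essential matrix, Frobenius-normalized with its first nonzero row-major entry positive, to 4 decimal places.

matrix = [0.6342 0.1288 0.1990; 0.1149 0.3102 0.0695; 0.2151 -0.6172 -0.0096]

after S1 (compose_se3): R=[-0.8814 0.4060 -0.2412; -0.1683 -0.7473 -0.6428; -0.4413 -0.5260 0.7270], t=(-0.2532, 0.5267, 1.2262)
after S2 (invert_se3): R=[-0.8814 -0.1683 -0.4413; 0.4060 -0.7473 -0.5260; -0.2412 -0.6428 0.7270], t=(0.4066, 1.1415, -0.6140)
after S3 (essential): [0.6342 0.1288 0.1990; 0.1149 0.3102 0.0695; 0.2151 -0.6172 -0.0096]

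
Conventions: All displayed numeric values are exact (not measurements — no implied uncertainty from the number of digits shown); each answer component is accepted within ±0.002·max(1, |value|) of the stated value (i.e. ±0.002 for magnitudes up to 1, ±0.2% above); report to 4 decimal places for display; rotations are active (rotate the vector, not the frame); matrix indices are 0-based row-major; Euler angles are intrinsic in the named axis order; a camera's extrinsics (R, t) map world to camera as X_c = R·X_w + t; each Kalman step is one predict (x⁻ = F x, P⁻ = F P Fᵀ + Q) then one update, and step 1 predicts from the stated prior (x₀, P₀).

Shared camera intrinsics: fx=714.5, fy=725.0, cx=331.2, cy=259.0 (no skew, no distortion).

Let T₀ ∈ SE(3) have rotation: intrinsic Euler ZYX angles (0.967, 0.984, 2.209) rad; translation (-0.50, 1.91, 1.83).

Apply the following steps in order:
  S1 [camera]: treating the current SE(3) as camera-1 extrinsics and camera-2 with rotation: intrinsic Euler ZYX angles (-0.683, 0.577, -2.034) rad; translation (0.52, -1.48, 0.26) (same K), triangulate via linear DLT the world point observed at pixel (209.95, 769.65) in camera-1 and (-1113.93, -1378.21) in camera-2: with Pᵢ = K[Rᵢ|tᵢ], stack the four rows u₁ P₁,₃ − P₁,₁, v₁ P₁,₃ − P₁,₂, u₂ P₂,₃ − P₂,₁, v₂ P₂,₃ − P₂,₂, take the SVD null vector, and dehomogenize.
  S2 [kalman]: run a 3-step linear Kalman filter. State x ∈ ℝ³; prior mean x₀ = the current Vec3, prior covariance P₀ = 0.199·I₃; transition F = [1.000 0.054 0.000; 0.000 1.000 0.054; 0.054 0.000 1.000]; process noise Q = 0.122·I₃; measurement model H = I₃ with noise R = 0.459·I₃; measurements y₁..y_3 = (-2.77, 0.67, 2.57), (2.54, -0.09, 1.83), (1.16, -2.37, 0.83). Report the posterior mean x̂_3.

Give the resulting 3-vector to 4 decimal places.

result = (0.3633, -0.5663, 0.6840)

after S1 (triangulate): (-1.6532, 1.1630, -1.9294)
after S2 (kf_track): (0.3633, -0.5663, 0.6840)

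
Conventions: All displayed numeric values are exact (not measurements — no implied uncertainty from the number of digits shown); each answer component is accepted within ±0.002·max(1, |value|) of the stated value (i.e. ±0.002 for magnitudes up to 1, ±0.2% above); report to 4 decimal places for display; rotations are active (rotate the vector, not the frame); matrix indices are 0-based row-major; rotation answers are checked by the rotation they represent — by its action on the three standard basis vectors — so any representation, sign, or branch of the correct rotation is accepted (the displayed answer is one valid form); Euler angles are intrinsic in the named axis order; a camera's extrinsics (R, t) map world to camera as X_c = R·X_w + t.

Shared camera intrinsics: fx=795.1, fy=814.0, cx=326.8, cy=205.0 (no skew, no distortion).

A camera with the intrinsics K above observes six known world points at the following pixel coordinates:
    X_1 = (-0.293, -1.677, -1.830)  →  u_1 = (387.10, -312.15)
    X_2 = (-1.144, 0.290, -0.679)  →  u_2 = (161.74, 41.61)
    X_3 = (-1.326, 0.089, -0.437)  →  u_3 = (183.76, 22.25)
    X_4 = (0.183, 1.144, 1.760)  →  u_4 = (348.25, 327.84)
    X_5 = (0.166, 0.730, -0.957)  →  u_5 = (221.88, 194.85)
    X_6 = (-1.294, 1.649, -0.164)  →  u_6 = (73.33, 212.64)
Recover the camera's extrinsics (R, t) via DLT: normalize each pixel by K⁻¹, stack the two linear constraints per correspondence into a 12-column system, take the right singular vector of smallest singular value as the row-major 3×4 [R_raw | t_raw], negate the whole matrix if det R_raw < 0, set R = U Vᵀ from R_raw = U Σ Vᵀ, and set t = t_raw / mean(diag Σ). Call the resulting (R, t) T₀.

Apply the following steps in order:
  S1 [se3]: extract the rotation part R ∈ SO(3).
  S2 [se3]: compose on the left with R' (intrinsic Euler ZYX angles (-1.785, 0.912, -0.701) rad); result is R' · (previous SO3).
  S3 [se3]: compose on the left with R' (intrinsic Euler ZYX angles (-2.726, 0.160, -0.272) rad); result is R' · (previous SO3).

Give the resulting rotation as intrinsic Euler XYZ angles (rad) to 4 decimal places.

source (pnp_recover): camera pose = R=[0.6810 -0.6292 0.3745; 0.5650 0.7769 0.2778; -0.4658 0.0224 0.8846], t=(0.1200, -0.4499, 5.3418)
after S1 (rot_of_se3): [0.6810 -0.6292 0.3745; 0.5650 0.7769 0.2778; -0.4658 0.0224 0.8846]
after S2 (compose_so3): [0.1608 0.7575 0.6327; 0.1213 0.6210 -0.7743; -0.9795 0.2013 0.0080]
after S3 (compose_so3): [-0.0621 -0.4247 -0.9032; 0.1325 -0.9004 0.4143; -0.9892 -0.0940 0.1122]

rotation (euler_xyz) = (-1.3064, -1.1271, 1.7159)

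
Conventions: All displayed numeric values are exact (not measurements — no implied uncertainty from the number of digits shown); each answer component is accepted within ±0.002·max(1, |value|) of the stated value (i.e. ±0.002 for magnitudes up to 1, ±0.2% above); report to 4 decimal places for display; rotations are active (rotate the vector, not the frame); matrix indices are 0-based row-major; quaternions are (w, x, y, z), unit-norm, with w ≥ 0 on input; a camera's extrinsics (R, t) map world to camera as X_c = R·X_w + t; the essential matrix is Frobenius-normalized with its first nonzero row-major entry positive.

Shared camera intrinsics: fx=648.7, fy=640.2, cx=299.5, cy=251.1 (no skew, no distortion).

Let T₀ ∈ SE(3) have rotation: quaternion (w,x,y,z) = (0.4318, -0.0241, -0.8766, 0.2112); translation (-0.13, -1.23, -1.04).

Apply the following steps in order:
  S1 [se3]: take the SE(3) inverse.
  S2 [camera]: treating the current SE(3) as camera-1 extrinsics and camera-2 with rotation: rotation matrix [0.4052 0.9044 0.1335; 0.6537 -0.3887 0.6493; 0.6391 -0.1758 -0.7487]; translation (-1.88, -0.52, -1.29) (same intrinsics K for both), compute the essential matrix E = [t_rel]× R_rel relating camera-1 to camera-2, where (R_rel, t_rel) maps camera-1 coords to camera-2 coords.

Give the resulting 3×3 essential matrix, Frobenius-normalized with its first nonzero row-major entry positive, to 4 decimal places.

matrix = [0.1704 -0.0640 -0.0534; -0.6843 -0.0282 0.0387; 0.0164 0.5987 0.3671]

after S1 (invert_se3): R=[-0.6260 0.2246 0.7468; -0.1401 0.9096 -0.3911; -0.7672 -0.3494 -0.5379], t=(0.9716, 0.6939, -1.0890)
after S2 (essential): [0.1704 -0.0640 -0.0534; -0.6843 -0.0282 0.0387; 0.0164 0.5987 0.3671]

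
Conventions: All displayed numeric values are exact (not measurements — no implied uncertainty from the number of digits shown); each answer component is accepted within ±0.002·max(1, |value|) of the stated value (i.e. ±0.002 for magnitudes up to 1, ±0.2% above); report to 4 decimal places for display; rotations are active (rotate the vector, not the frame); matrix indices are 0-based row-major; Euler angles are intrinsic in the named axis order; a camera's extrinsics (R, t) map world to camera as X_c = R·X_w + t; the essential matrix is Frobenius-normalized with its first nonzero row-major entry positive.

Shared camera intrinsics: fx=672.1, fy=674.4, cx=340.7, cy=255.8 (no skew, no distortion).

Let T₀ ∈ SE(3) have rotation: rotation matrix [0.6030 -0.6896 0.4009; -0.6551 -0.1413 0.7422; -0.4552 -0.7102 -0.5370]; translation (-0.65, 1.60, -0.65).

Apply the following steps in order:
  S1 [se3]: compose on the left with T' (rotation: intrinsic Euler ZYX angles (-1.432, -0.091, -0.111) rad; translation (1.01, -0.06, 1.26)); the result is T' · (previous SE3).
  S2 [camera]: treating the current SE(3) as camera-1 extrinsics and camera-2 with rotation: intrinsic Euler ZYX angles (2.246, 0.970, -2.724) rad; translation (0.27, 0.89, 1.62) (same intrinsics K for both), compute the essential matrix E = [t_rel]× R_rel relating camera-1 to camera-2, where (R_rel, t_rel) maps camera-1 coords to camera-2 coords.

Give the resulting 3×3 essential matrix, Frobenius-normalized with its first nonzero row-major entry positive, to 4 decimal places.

matrix = [0.2238 0.4394 0.5060; 0.0099 0.0869 -0.0405; -0.0059 -0.5255 0.4641]

after S1 (compose_se3): R=[-0.6069 -0.3034 0.7346; -0.7260 0.5878 -0.3570; -0.3235 -0.7500 -0.5769], t=(2.4343, 0.7170, 0.3811)
after S2 (essential): [0.2238 0.4394 0.5060; 0.0099 0.0869 -0.0405; -0.0059 -0.5255 0.4641]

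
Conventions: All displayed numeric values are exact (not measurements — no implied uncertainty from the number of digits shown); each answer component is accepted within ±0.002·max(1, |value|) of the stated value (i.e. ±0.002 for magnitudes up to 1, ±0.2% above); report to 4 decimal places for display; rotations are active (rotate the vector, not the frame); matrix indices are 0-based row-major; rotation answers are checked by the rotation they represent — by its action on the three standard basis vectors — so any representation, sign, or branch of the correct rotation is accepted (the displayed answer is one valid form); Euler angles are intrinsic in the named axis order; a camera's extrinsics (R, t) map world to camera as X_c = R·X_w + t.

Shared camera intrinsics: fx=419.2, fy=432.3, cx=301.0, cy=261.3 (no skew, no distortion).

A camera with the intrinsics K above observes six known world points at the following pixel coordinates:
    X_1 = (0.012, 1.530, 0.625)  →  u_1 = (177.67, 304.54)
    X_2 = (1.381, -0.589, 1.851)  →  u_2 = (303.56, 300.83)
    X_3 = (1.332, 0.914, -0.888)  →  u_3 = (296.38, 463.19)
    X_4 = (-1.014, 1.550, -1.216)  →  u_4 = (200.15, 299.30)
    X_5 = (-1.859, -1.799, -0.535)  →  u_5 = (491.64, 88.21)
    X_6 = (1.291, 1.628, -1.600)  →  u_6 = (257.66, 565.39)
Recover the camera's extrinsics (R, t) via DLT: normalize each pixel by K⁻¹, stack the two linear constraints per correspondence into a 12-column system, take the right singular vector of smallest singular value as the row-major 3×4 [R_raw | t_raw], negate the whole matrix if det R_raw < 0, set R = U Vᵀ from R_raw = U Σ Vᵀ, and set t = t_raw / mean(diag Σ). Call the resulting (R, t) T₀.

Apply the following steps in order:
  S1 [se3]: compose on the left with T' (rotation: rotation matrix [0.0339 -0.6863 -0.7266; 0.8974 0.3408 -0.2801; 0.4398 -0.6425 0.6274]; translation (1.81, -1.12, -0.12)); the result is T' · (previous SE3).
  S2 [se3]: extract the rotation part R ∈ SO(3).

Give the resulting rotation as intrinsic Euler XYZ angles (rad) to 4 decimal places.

source (pnp_recover): camera pose = R=[0.0889 -0.8862 -0.4546; 0.8880 0.2773 -0.3669; 0.4512 -0.3711 0.8116], t=(0.2400, 0.2700, 4.8098)
after S1 (compose_se3): R=[-0.9342 0.0493 -0.3533; 0.2560 -0.5969 -0.7604; -0.2484 -0.8008 0.5450], t=(-1.8617, -2.1597, 2.8299)
after S2 (rot_of_se3): [-0.9342 0.0493 -0.3533; 0.2560 -0.5969 -0.7604; -0.2484 -0.8008 0.5450]

rotation (euler_xyz) = (0.9489, -0.3611, -3.0888)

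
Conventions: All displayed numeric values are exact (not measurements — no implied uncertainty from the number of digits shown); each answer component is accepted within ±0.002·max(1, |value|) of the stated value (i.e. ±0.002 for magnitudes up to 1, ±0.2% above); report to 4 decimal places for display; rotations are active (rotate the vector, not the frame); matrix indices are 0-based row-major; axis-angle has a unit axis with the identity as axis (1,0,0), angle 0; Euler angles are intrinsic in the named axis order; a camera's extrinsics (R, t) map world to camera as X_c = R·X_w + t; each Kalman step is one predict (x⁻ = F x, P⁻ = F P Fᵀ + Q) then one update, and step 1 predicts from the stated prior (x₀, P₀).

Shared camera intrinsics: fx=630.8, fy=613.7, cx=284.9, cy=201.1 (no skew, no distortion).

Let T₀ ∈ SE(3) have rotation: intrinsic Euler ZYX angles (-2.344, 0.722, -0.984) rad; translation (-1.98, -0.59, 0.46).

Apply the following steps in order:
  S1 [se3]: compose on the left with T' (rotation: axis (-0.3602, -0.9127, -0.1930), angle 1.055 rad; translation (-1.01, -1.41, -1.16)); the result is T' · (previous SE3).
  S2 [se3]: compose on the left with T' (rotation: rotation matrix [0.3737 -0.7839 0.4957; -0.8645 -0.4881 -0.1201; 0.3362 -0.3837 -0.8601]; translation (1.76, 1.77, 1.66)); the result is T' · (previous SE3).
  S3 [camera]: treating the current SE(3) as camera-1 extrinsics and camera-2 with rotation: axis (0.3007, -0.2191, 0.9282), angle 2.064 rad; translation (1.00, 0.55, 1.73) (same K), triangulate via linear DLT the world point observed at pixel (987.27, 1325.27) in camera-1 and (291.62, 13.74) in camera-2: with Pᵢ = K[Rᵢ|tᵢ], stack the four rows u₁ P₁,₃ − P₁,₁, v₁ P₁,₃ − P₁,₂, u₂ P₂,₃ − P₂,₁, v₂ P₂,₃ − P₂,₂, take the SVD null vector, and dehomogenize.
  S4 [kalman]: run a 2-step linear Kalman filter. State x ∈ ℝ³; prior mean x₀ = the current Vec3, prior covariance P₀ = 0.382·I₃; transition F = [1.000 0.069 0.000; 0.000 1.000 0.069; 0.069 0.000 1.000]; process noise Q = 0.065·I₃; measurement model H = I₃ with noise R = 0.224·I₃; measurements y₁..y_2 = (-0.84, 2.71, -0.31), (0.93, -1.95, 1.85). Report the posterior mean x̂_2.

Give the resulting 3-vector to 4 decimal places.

after S1 (compose_se3): R=[0.0288 0.9129 -0.4072; -0.7571 -0.2461 -0.6052; -0.6527 0.3257 0.6840], t=(-2.6631, -1.7623, -2.4340)
after S2 (compose_se3): R=[0.2806 0.6955 0.6614; 0.4230 -0.7082 0.5652; 0.8616 0.1212 -0.4930], t=(0.9396, 5.2248, 3.5345)
after S3 (triangulate): (0.1402, 1.4521, 1.8813)
after S4 (kf_track): (0.2417, 0.2728, 1.0598)

result = (0.2417, 0.2728, 1.0598)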